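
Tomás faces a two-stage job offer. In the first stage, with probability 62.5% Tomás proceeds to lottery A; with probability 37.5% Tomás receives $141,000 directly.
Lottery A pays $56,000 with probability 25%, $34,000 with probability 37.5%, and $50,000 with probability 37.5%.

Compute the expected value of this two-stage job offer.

$81,312.50

EV(A) = 0.25 × 56000 + 0.375 × 34000 + 0.375 × 50000 = 14000 + 12750 + 18750 = 45500
Branch B: 141000 (certain)
Overall = 0.625 × 45500 + 0.375 × 141000 = 28437.5 + 52875 = 81312.5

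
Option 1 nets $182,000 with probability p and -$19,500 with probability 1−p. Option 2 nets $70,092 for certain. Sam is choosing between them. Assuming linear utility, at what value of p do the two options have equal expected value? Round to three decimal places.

p·182000 + (1−p)·(-19500) = 70092
201500p − 19500 = 70092
p = (70092 + 19500) / 201500

p = 0.445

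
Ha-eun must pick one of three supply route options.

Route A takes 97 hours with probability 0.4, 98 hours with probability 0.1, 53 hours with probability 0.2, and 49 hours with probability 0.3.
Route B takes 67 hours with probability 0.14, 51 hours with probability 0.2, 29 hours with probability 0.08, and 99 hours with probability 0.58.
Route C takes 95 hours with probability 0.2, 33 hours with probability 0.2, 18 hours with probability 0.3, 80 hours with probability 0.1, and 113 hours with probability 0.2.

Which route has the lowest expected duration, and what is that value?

Route A = 0.4 × 97 + 0.1 × 98 + 0.2 × 53 + 0.3 × 49 = 38.8 + 9.8 + 10.6 + 14.7 = 73.9
Route B = 0.14 × 67 + 0.2 × 51 + 0.08 × 29 + 0.58 × 99 = 9.38 + 10.2 + 2.32 + 57.42 = 79.32
Route C = 0.2 × 95 + 0.2 × 33 + 0.3 × 18 + 0.1 × 80 + 0.2 × 113 = 19 + 6.6 + 5.4 + 8 + 22.6 = 61.6

Route C (61.6 hours)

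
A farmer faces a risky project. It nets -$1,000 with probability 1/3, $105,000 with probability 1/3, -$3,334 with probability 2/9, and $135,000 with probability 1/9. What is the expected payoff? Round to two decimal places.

$48,925.78

EV = 1/3 × (-1000) + 1/3 × 105000 + 2/9 × (-3334) + 1/9 × 135000 = -333.3333 + 35000 − 740.8889 + 15000 = 48925.7778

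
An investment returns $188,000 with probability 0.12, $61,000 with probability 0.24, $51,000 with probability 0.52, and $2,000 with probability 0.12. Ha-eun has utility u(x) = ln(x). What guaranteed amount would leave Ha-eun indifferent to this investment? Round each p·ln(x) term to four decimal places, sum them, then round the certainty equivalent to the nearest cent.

$42,213.70

E[u] = 0.12·ln(188000) + 0.24·ln(61000) + 0.52·ln(51000) + 0.12·ln(2000) = 1.4573 + 2.6445 + 5.6366 + 0.9121 = 10.6505
CE = e^10.6505 ≈ 42213.70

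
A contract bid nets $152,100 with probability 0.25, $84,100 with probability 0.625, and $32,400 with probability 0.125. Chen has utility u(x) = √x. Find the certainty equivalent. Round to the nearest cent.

$90,751.56

E[u] = 0.25·√152100 + 0.625·√84100 + 0.125·√32400 = 0.25·390 + 0.625·290 + 0.125·180 = 301.25
CE = (301.25)² = 90751.5625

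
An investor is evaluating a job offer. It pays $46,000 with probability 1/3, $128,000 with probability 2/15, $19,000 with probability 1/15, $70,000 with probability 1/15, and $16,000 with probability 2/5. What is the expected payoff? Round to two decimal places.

EV = 1/3 × 46000 + 2/15 × 128000 + 1/15 × 19000 + 1/15 × 70000 + 2/5 × 16000 = 15333.3333 + 17066.6667 + 1266.6667 + 4666.6667 + 6400 = 44733.3333

$44,733.33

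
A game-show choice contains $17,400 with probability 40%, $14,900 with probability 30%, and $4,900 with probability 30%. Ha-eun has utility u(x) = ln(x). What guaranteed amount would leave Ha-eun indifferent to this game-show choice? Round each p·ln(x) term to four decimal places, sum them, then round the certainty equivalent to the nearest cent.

$11,355.98

E[u] = 0.4·ln(17400) + 0.3·ln(14900) + 0.3·ln(4900) = 3.9057 + 2.8827 + 2.5491 = 9.3375
CE = e^9.3375 ≈ 11355.98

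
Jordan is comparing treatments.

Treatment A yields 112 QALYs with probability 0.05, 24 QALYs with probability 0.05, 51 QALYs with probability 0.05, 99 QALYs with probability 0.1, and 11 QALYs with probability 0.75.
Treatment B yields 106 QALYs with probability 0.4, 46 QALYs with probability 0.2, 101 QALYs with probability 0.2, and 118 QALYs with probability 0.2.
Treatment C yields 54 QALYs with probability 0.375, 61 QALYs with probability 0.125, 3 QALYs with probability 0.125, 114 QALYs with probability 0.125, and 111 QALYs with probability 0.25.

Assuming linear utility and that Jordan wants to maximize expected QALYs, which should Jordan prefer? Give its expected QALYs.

Treatment B (95.4 QALYs)

Treatment A = 0.05 × 112 + 0.05 × 24 + 0.05 × 51 + 0.1 × 99 + 0.75 × 11 = 5.6 + 1.2 + 2.55 + 9.9 + 8.25 = 27.5
Treatment B = 0.4 × 106 + 0.2 × 46 + 0.2 × 101 + 0.2 × 118 = 42.4 + 9.2 + 20.2 + 23.6 = 95.4
Treatment C = 0.375 × 54 + 0.125 × 61 + 0.125 × 3 + 0.125 × 114 + 0.25 × 111 = 20.25 + 7.625 + 0.375 + 14.25 + 27.75 = 70.25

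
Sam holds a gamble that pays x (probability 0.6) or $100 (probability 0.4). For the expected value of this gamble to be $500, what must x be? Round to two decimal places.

x = $766.67

0.6·x + 0.4·100 = 500
0.6·x = 500 − 40 = 460
x = 460 / 0.6 = 766.6667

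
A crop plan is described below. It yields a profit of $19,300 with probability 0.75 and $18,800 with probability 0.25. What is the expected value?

$19,175

EV = 0.75 × 19300 + 0.25 × 18800 = 14475 + 4700 = 19175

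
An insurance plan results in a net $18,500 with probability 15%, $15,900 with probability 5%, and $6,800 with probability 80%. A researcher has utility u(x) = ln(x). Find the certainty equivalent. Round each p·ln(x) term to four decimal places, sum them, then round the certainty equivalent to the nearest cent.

E[u] = 0.15·ln(18500) + 0.05·ln(15900) + 0.8·ln(6800) = 1.4738 + 0.4837 + 7.0597 = 9.0172
CE = e^9.0172 ≈ 8243.66

$8,243.66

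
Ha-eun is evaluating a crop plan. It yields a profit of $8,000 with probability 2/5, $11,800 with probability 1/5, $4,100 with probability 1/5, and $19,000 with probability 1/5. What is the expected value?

$10,180

EV = 2/5 × 8000 + 1/5 × 11800 + 1/5 × 4100 + 1/5 × 19000 = 3200 + 2360 + 820 + 3800 = 10180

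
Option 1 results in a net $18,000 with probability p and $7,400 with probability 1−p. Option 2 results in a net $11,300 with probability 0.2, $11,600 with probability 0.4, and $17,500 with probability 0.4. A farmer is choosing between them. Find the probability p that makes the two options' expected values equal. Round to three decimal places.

EV(Option 2) = 0.2 × 11300 + 0.4 × 11600 + 0.4 × 17500 = 2260 + 4640 + 7000 = 13900
p·18000 + (1−p)·7400 = 13900
10600p + 7400 = 13900
p = (13900 − 7400) / 10600

p = 0.613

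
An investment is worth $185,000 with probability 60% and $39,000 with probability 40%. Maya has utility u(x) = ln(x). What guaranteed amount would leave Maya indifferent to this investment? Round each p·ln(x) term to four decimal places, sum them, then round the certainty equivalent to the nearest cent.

$99,250.28

E[u] = 0.6·ln(185000) + 0.4·ln(39000) = 7.2769 + 4.2285 = 11.5054
CE = e^11.5054 ≈ 99250.28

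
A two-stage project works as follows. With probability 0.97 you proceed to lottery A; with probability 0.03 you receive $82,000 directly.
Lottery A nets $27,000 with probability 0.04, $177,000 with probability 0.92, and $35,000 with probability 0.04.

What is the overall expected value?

$162,820.40

EV(A) = 0.04 × 27000 + 0.92 × 177000 + 0.04 × 35000 = 1080 + 162840 + 1400 = 165320
Branch B: 82000 (certain)
Overall = 0.97 × 165320 + 0.03 × 82000 = 160360.4 + 2460 = 162820.4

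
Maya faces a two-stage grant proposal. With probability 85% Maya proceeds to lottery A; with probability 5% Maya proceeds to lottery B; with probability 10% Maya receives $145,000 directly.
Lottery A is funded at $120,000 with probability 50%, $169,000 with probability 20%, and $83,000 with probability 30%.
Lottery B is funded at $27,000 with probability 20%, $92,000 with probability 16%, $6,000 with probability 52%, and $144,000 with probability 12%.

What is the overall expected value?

EV(A) = 0.5 × 120000 + 0.2 × 169000 + 0.3 × 83000 = 60000 + 33800 + 24900 = 118700
EV(B) = 0.2 × 27000 + 0.16 × 92000 + 0.52 × 6000 + 0.12 × 144000 = 5400 + 14720 + 3120 + 17280 = 40520
Branch C: 145000 (certain)
Overall = 0.85 × 118700 + 0.05 × 40520 + 0.1 × 145000 = 100895 + 2026 + 14500 = 117421

$117,421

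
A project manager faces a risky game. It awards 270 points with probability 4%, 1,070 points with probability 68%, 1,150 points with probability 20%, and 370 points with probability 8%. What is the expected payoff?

EV = 0.04 × 270 + 0.68 × 1070 + 0.2 × 1150 + 0.08 × 370 = 10.8 + 727.6 + 230 + 29.6 = 998

998 points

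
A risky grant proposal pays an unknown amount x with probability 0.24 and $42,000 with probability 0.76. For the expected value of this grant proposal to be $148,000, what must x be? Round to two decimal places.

x = $483,666.67

0.24·x + 0.76·42000 = 148000
0.24·x = 148000 − 31920 = 116080
x = 116080 / 0.24 = 483666.6667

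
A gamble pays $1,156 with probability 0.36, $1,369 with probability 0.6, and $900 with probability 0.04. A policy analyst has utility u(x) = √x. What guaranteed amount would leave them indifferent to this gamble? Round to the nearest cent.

E[u] = 0.36·√1156 + 0.6·√1369 + 0.04·√900 = 0.36·34 + 0.6·37 + 0.04·30 = 35.64
CE = (35.64)² = 1270.2096

$1,270.21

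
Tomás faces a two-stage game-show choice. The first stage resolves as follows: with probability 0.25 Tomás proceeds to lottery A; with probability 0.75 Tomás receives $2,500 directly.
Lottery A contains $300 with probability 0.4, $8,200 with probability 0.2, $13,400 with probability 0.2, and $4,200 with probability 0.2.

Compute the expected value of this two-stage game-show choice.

EV(A) = 0.4 × 300 + 0.2 × 8200 + 0.2 × 13400 + 0.2 × 4200 = 120 + 1640 + 2680 + 840 = 5280
Branch B: 2500 (certain)
Overall = 0.25 × 5280 + 0.75 × 2500 = 1320 + 1875 = 3195

$3,195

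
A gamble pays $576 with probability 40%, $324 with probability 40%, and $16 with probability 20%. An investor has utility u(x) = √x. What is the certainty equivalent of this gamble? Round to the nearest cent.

E[u] = 0.4·√576 + 0.4·√324 + 0.2·√16 = 0.4·24 + 0.4·18 + 0.2·4 = 17.6
CE = (17.6)² = 309.76

$309.76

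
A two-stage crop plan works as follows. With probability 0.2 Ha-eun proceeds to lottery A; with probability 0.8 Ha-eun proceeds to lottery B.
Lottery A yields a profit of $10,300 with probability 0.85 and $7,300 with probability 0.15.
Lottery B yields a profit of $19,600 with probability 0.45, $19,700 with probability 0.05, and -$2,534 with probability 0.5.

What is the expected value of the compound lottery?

EV(A) = 0.85 × 10300 + 0.15 × 7300 = 8755 + 1095 = 9850
EV(B) = 0.45 × 19600 + 0.05 × 19700 + 0.5 × (-2534) = 8820 + 985 − 1267 = 8538
Overall = 0.2 × 9850 + 0.8 × 8538 = 1970 + 6830.4 = 8800.4

$8,800.40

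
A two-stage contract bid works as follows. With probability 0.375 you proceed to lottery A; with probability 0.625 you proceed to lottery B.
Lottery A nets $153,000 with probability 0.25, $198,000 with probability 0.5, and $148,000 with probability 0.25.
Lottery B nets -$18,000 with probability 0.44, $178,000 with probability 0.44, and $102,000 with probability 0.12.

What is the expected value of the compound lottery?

EV(A) = 0.25 × 153000 + 0.5 × 198000 + 0.25 × 148000 = 38250 + 99000 + 37000 = 174250
EV(B) = 0.44 × (-18000) + 0.44 × 178000 + 0.12 × 102000 = -7920 + 78320 + 12240 = 82640
Overall = 0.375 × 174250 + 0.625 × 82640 = 65343.75 + 51650 = 116993.75

$116,993.75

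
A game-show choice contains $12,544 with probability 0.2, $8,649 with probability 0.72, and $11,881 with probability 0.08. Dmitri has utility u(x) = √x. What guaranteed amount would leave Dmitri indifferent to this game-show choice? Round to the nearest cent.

$9,619.69

E[u] = 0.2·√12544 + 0.72·√8649 + 0.08·√11881 = 0.2·112 + 0.72·93 + 0.08·109 = 98.08
CE = (98.08)² = 9619.6864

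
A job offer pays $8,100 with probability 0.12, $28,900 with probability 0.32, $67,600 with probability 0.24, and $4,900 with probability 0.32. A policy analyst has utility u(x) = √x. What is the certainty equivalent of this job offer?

$22,500

E[u] = 0.12·√8100 + 0.32·√28900 + 0.24·√67600 + 0.32·√4900 = 0.12·90 + 0.32·170 + 0.24·260 + 0.32·70 = 150
CE = (150)² = 22500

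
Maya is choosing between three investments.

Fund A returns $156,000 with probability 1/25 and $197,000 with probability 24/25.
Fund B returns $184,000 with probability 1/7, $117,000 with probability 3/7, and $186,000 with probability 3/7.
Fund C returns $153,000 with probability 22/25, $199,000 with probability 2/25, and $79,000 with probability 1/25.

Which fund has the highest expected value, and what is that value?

Fund A = 1/25 × 156000 + 24/25 × 197000 = 6240 + 189120 = 195360
Fund B = 1/7 × 184000 + 3/7 × 117000 + 3/7 × 186000 = 26285.7143 + 50142.8571 + 79714.2857 = 156142.8571
Fund C = 22/25 × 153000 + 2/25 × 199000 + 1/25 × 79000 = 134640 + 15920 + 3160 = 153720

Fund A ($195,360)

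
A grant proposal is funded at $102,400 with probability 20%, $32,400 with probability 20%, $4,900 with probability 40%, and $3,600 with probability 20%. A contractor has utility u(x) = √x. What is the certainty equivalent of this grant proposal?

$19,600

E[u] = 0.2·√102400 + 0.2·√32400 + 0.4·√4900 + 0.2·√3600 = 0.2·320 + 0.2·180 + 0.4·70 + 0.2·60 = 140
CE = (140)² = 19600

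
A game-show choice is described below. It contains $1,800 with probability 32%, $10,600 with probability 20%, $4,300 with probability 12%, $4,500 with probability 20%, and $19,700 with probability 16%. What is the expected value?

EV = 0.32 × 1800 + 0.2 × 10600 + 0.12 × 4300 + 0.2 × 4500 + 0.16 × 19700 = 576 + 2120 + 516 + 900 + 3152 = 7264

$7,264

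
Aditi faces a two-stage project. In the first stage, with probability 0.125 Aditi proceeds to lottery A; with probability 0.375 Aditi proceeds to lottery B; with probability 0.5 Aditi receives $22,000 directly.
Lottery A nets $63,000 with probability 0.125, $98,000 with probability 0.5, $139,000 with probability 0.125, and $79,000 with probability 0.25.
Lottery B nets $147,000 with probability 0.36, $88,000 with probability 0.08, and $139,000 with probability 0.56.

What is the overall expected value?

EV(A) = 0.125 × 63000 + 0.5 × 98000 + 0.125 × 139000 + 0.25 × 79000 = 7875 + 49000 + 17375 + 19750 = 94000
EV(B) = 0.36 × 147000 + 0.08 × 88000 + 0.56 × 139000 = 52920 + 7040 + 77840 = 137800
Branch C: 22000 (certain)
Overall = 0.125 × 94000 + 0.375 × 137800 + 0.5 × 22000 = 11750 + 51675 + 11000 = 74425

$74,425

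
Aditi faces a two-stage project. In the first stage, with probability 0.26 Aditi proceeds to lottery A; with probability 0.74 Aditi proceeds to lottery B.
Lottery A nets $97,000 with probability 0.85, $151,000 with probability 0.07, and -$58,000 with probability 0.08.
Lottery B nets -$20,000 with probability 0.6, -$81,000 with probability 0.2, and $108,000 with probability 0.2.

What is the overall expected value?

$18,094.80

EV(A) = 0.85 × 97000 + 0.07 × 151000 + 0.08 × (-58000) = 82450 + 10570 − 4640 = 88380
EV(B) = 0.6 × (-20000) + 0.2 × (-81000) + 0.2 × 108000 = -12000 − 16200 + 21600 = -6600
Overall = 0.26 × 88380 + 0.74 × (-6600) = 22978.8 − 4884 = 18094.8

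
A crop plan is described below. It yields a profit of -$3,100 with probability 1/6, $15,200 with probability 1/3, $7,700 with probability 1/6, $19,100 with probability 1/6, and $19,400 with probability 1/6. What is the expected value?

$12,250

EV = 1/6 × (-3100) + 1/3 × 15200 + 1/6 × 7700 + 1/6 × 19100 + 1/6 × 19400 = -516.6667 + 5066.6667 + 1283.3333 + 3183.3333 + 3233.3333 = 12250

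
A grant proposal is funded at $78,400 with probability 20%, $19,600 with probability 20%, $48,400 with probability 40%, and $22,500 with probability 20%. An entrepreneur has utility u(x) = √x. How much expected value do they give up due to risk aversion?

$2,656

E[u] = 0.2·√78400 + 0.2·√19600 + 0.4·√48400 + 0.2·√22500 = 0.2·280 + 0.2·140 + 0.4·220 + 0.2·150 = 202
CE = (202)² = 40804
Risk premium = EV − CE = 43460 − 40804 = 2656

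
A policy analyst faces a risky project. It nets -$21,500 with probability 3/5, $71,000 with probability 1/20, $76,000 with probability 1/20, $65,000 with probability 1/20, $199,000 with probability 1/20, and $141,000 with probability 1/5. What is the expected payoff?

$35,850

EV = 3/5 × (-21500) + 1/20 × 71000 + 1/20 × 76000 + 1/20 × 65000 + 1/20 × 199000 + 1/5 × 141000 = -12900 + 3550 + 3800 + 3250 + 9950 + 28200 = 35850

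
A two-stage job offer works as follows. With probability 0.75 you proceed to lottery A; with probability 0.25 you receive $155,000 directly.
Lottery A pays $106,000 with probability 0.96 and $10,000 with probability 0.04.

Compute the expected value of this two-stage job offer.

$115,370

EV(A) = 0.96 × 106000 + 0.04 × 10000 = 101760 + 400 = 102160
Branch B: 155000 (certain)
Overall = 0.75 × 102160 + 0.25 × 155000 = 76620 + 38750 = 115370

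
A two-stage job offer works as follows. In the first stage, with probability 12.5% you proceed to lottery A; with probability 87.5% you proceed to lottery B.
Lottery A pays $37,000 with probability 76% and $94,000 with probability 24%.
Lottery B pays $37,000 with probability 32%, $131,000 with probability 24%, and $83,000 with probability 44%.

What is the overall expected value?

EV(A) = 0.76 × 37000 + 0.24 × 94000 = 28120 + 22560 = 50680
EV(B) = 0.32 × 37000 + 0.24 × 131000 + 0.44 × 83000 = 11840 + 31440 + 36520 = 79800
Overall = 0.125 × 50680 + 0.875 × 79800 = 6335 + 69825 = 76160

$76,160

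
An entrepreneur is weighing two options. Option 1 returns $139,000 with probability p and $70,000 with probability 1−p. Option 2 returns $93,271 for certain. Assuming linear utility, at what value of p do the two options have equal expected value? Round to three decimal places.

p·139000 + (1−p)·70000 = 93271
69000p + 70000 = 93271
p = (93271 − 70000) / 69000

p = 0.337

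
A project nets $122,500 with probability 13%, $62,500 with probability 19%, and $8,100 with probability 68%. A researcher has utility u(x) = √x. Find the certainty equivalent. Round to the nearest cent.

E[u] = 0.13·√122500 + 0.19·√62500 + 0.68·√8100 = 0.13·350 + 0.19·250 + 0.68·90 = 154.2
CE = (154.2)² = 23777.64

$23,777.64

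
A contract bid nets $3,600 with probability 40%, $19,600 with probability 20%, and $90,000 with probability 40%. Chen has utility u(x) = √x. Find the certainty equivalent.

$29,584

E[u] = 0.4·√3600 + 0.2·√19600 + 0.4·√90000 = 0.4·60 + 0.2·140 + 0.4·300 = 172
CE = (172)² = 29584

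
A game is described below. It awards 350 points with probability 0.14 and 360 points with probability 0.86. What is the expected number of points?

EV = 0.14 × 350 + 0.86 × 360 = 49 + 309.6 = 358.6

358.6 points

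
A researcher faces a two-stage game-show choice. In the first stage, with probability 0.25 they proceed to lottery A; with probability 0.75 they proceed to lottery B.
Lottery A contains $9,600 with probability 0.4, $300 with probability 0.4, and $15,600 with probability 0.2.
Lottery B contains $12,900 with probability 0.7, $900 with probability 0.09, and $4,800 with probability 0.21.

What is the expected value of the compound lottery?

$9,359.25

EV(A) = 0.4 × 9600 + 0.4 × 300 + 0.2 × 15600 = 3840 + 120 + 3120 = 7080
EV(B) = 0.7 × 12900 + 0.09 × 900 + 0.21 × 4800 = 9030 + 81 + 1008 = 10119
Overall = 0.25 × 7080 + 0.75 × 10119 = 1770 + 7589.25 = 9359.25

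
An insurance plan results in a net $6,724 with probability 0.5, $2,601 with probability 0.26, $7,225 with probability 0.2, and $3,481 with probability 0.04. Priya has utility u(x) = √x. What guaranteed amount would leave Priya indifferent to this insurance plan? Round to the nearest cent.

E[u] = 0.5·√6724 + 0.26·√2601 + 0.2·√7225 + 0.04·√3481 = 0.5·82 + 0.26·51 + 0.2·85 + 0.04·59 = 73.62
CE = (73.62)² = 5419.9044

$5,419.90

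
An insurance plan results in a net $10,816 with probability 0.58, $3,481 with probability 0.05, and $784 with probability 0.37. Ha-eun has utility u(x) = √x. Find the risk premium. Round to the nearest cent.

$1,316.03

E[u] = 0.58·√10816 + 0.05·√3481 + 0.37·√784 = 0.58·104 + 0.05·59 + 0.37·28 = 73.63
CE = (73.63)² = 5421.3769
Risk premium = EV − CE = 6737.41 − 5421.3769 = 1316.0331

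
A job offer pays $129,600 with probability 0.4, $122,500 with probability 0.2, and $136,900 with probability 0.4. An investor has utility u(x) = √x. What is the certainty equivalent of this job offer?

E[u] = 0.4·√129600 + 0.2·√122500 + 0.4·√136900 = 0.4·360 + 0.2·350 + 0.4·370 = 362
CE = (362)² = 131044

$131,044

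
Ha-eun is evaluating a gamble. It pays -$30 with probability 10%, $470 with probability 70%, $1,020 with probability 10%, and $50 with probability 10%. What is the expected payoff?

$433

EV = 0.1 × (-30) + 0.7 × 470 + 0.1 × 1020 + 0.1 × 50 = -3 + 329 + 102 + 5 = 433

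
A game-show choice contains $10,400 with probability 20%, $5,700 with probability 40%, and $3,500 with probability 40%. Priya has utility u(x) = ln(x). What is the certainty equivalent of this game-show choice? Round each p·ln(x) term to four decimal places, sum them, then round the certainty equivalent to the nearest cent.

$5,289.08

E[u] = 0.2·ln(10400) + 0.4·ln(5700) + 0.4·ln(3500) = 1.8499 + 3.4593 + 3.2642 = 8.5734
CE = e^8.5734 ≈ 5289.08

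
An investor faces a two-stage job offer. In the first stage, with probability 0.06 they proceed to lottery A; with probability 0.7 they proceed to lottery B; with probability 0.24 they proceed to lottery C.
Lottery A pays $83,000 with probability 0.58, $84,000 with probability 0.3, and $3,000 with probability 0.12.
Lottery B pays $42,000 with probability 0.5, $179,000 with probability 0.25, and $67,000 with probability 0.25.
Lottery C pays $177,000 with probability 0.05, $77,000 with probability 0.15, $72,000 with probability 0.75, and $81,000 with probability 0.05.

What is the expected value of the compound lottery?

EV(A) = 0.58 × 83000 + 0.3 × 84000 + 0.12 × 3000 = 48140 + 25200 + 360 = 73700
EV(B) = 0.5 × 42000 + 0.25 × 179000 + 0.25 × 67000 = 21000 + 44750 + 16750 = 82500
EV(C) = 0.05 × 177000 + 0.15 × 77000 + 0.75 × 72000 + 0.05 × 81000 = 8850 + 11550 + 54000 + 4050 = 78450
Overall = 0.06 × 73700 + 0.7 × 82500 + 0.24 × 78450 = 4422 + 57750 + 18828 = 81000

$81,000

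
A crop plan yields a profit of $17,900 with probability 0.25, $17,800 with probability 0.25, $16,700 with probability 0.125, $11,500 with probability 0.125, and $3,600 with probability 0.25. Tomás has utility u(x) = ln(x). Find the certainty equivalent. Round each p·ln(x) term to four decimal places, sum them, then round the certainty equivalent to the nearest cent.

$11,228.38

E[u] = 0.25·ln(17900) + 0.25·ln(17800) + 0.125·ln(16700) + 0.125·ln(11500) + 0.25·ln(3600) = 2.4481 + 2.4467 + 1.2154 + 1.1688 + 2.0472 = 9.3262
CE = e^9.3262 ≈ 11228.38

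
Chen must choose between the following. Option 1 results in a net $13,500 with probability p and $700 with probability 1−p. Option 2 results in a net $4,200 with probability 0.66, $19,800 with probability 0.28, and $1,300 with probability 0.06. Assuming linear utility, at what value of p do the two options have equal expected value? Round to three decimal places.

p = 0.601

EV(Option 2) = 0.66 × 4200 + 0.28 × 19800 + 0.06 × 1300 = 2772 + 5544 + 78 = 8394
p·13500 + (1−p)·700 = 8394
12800p + 700 = 8394
p = (8394 − 700) / 12800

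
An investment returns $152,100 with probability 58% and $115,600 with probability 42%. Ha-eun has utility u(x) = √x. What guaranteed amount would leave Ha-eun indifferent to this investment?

$136,161

E[u] = 0.58·√152100 + 0.42·√115600 = 0.58·390 + 0.42·340 = 369
CE = (369)² = 136161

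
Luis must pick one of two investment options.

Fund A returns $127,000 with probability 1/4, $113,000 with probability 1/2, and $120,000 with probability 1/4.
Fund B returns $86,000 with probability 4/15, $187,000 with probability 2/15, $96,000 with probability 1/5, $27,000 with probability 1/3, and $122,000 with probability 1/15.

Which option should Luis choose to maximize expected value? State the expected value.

Fund A = 1/4 × 127000 + 1/2 × 113000 + 1/4 × 120000 = 31750 + 56500 + 30000 = 118250
Fund B = 4/15 × 86000 + 2/15 × 187000 + 1/5 × 96000 + 1/3 × 27000 + 1/15 × 122000 = 22933.3333 + 24933.3333 + 19200 + 9000 + 8133.3333 = 84200

Fund A ($118,250)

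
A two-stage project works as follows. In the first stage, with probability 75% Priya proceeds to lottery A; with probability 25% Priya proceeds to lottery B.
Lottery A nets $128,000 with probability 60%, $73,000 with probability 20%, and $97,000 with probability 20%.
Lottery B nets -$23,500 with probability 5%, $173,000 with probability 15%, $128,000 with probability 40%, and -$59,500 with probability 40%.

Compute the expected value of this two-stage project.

EV(A) = 0.6 × 128000 + 0.2 × 73000 + 0.2 × 97000 = 76800 + 14600 + 19400 = 110800
EV(B) = 0.05 × (-23500) + 0.15 × 173000 + 0.4 × 128000 + 0.4 × (-59500) = -1175 + 25950 + 51200 − 23800 = 52175
Overall = 0.75 × 110800 + 0.25 × 52175 = 83100 + 13043.75 = 96143.75

$96,143.75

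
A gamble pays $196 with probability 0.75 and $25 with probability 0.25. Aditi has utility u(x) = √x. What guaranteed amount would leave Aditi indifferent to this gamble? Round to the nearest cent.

$138.06

E[u] = 0.75·√196 + 0.25·√25 = 0.75·14 + 0.25·5 = 11.75
CE = (11.75)² = 138.0625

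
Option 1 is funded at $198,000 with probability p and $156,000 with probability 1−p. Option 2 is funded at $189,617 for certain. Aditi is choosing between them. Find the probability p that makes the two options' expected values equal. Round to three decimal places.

p·198000 + (1−p)·156000 = 189617
42000p + 156000 = 189617
p = (189617 − 156000) / 42000

p = 0.800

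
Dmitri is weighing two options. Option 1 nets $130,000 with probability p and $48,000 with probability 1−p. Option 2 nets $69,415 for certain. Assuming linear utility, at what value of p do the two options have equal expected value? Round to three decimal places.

p = 0.261

p·130000 + (1−p)·48000 = 69415
82000p + 48000 = 69415
p = (69415 − 48000) / 82000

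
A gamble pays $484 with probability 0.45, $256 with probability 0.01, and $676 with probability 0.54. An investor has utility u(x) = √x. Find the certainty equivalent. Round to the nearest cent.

E[u] = 0.45·√484 + 0.01·√256 + 0.54·√676 = 0.45·22 + 0.01·16 + 0.54·26 = 24.1
CE = (24.1)² = 580.81

$580.81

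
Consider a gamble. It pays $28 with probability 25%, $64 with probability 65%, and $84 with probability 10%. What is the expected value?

$57

EV = 0.25 × 28 + 0.65 × 64 + 0.1 × 84 = 7 + 41.6 + 8.4 = 57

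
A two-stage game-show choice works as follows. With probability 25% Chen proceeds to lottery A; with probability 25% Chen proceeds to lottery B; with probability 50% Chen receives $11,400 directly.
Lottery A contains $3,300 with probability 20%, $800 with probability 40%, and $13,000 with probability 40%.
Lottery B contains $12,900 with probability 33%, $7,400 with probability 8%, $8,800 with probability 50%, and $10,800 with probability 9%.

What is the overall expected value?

$9,800.25

EV(A) = 0.2 × 3300 + 0.4 × 800 + 0.4 × 13000 = 660 + 320 + 5200 = 6180
EV(B) = 0.33 × 12900 + 0.08 × 7400 + 0.5 × 8800 + 0.09 × 10800 = 4257 + 592 + 4400 + 972 = 10221
Branch C: 11400 (certain)
Overall = 0.25 × 6180 + 0.25 × 10221 + 0.5 × 11400 = 1545 + 2555.25 + 5700 = 9800.25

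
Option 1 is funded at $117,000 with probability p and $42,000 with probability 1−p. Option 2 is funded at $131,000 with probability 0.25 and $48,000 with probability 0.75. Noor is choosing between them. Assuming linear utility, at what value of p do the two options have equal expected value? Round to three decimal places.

EV(Option 2) = 0.25 × 131000 + 0.75 × 48000 = 32750 + 36000 = 68750
p·117000 + (1−p)·42000 = 68750
75000p + 42000 = 68750
p = (68750 − 42000) / 75000

p = 0.357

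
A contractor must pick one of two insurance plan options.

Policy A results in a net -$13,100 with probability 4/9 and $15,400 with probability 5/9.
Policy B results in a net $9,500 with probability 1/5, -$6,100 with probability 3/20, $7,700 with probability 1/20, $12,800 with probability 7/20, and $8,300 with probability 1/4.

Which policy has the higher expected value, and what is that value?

Policy A = 4/9 × (-13100) + 5/9 × 15400 = -5822.2222 + 8555.5556 = 2733.3333
Policy B = 1/5 × 9500 + 3/20 × (-6100) + 1/20 × 7700 + 7/20 × 12800 + 1/4 × 8300 = 1900 − 915 + 385 + 4480 + 2075 = 7925

Policy B ($7,925)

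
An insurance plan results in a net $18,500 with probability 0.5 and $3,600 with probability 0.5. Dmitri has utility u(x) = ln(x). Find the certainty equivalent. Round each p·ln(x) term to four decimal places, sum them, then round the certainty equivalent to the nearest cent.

E[u] = 0.5·ln(18500) + 0.5·ln(3600) = 4.9128 + 4.0943 = 9.0071
CE = e^9.0071 ≈ 8160.82

$8,160.82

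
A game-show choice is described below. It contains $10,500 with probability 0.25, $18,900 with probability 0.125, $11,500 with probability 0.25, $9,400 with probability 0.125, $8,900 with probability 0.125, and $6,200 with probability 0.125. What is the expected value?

$10,925

EV = 0.25 × 10500 + 0.125 × 18900 + 0.25 × 11500 + 0.125 × 9400 + 0.125 × 8900 + 0.125 × 6200 = 2625 + 2362.5 + 2875 + 1175 + 1112.5 + 775 = 10925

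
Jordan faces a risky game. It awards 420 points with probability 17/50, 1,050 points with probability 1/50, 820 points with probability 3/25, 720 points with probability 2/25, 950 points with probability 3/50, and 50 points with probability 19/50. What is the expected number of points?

EV = 17/50 × 420 + 1/50 × 1050 + 3/25 × 820 + 2/25 × 720 + 3/50 × 950 + 19/50 × 50 = 142.8 + 21 + 98.4 + 57.6 + 57 + 19 = 395.8

395.8 points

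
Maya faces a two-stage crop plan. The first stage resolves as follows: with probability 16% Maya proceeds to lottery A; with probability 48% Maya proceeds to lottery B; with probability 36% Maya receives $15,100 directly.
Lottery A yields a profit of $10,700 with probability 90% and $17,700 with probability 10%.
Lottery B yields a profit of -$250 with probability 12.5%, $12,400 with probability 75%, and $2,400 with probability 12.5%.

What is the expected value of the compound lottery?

EV(A) = 0.9 × 10700 + 0.1 × 17700 = 9630 + 1770 = 11400
EV(B) = 0.125 × (-250) + 0.75 × 12400 + 0.125 × 2400 = -31.25 + 9300 + 300 = 9568.75
Branch C: 15100 (certain)
Overall = 0.16 × 11400 + 0.48 × 9568.75 + 0.36 × 15100 = 1824 + 4593 + 5436 = 11853

$11,853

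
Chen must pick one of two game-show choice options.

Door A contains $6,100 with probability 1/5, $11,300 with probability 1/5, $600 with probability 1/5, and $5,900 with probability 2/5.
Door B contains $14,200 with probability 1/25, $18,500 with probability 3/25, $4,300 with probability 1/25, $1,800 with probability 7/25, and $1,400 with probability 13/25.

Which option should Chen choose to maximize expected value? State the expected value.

Door A = 1/5 × 6100 + 1/5 × 11300 + 1/5 × 600 + 2/5 × 5900 = 1220 + 2260 + 120 + 2360 = 5960
Door B = 1/25 × 14200 + 3/25 × 18500 + 1/25 × 4300 + 7/25 × 1800 + 13/25 × 1400 = 568 + 2220 + 172 + 504 + 728 = 4192

Door A ($5,960)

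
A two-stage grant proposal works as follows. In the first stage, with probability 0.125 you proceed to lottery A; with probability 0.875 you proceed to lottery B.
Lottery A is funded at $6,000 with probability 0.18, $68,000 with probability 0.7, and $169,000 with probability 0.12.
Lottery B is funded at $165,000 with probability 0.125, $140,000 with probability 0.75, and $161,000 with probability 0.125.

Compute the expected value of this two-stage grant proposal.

$136,151.25

EV(A) = 0.18 × 6000 + 0.7 × 68000 + 0.12 × 169000 = 1080 + 47600 + 20280 = 68960
EV(B) = 0.125 × 165000 + 0.75 × 140000 + 0.125 × 161000 = 20625 + 105000 + 20125 = 145750
Overall = 0.125 × 68960 + 0.875 × 145750 = 8620 + 127531.25 = 136151.25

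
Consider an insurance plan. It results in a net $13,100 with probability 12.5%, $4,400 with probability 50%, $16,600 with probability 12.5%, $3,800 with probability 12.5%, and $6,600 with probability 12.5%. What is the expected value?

$7,212.50

EV = 0.125 × 13100 + 0.5 × 4400 + 0.125 × 16600 + 0.125 × 3800 + 0.125 × 6600 = 1637.5 + 2200 + 2075 + 475 + 825 = 7212.5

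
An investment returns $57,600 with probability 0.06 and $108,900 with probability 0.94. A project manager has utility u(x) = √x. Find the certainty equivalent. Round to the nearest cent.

E[u] = 0.06·√57600 + 0.94·√108900 = 0.06·240 + 0.94·330 = 324.6
CE = (324.6)² = 105365.16

$105,365.16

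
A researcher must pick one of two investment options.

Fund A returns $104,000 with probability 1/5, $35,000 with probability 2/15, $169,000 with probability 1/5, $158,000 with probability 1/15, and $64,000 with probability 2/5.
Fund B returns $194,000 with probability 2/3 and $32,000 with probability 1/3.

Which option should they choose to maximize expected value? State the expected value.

Fund B ($140,000)

Fund A = 1/5 × 104000 + 2/15 × 35000 + 1/5 × 169000 + 1/15 × 158000 + 2/5 × 64000 = 20800 + 4666.6667 + 33800 + 10533.3333 + 25600 = 95400
Fund B = 2/3 × 194000 + 1/3 × 32000 = 129333.3333 + 10666.6667 = 140000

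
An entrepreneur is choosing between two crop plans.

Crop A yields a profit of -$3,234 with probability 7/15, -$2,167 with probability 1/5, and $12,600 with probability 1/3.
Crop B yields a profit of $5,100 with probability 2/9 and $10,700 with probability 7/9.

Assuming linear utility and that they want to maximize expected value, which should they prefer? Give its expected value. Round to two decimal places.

Crop A = 7/15 × (-3234) + 1/5 × (-2167) + 1/3 × 12600 = -1509.2 − 433.4 + 4200 = 2257.4
Crop B = 2/9 × 5100 + 7/9 × 10700 = 1133.3333 + 8322.2222 = 9455.5556

Crop B ($9,455.56)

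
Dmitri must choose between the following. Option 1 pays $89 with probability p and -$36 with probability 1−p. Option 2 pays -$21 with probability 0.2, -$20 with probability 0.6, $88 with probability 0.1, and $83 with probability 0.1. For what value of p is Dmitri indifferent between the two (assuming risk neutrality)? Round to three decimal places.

EV(Option 2) = 0.2 × (-21) + 0.6 × (-20) + 0.1 × 88 + 0.1 × 83 = -4.2 − 12 + 8.8 + 8.3 = 0.9
p·89 + (1−p)·(-36) = 0.9
125p − 36 = 0.9
p = (0.9 + 36) / 125

p = 0.295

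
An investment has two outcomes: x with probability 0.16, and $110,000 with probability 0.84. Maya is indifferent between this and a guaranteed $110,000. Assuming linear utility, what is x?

0.16·x + 0.84·110000 = 110000
0.16·x = 110000 − 92400 = 17600
x = 17600 / 0.16 = 110000

x = $110,000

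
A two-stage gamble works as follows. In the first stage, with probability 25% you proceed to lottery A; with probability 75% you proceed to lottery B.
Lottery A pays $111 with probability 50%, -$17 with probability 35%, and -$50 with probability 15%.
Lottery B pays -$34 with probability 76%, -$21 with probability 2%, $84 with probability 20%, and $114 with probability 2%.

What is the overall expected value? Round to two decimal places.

$5.13

EV(A) = 0.5 × 111 + 0.35 × (-17) + 0.15 × (-50) = 55.5 − 5.95 − 7.5 = 42.05
EV(B) = 0.76 × (-34) + 0.02 × (-21) + 0.2 × 84 + 0.02 × 114 = -25.84 − 0.42 + 16.8 + 2.28 = -7.18
Overall = 0.25 × 42.05 + 0.75 × (-7.18) = 10.5125 − 5.385 = 5.1275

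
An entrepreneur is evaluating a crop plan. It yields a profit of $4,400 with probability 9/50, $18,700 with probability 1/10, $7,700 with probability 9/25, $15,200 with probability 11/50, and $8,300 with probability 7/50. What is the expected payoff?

$9,940

EV = 9/50 × 4400 + 1/10 × 18700 + 9/25 × 7700 + 11/50 × 15200 + 7/50 × 8300 = 792 + 1870 + 2772 + 3344 + 1162 = 9940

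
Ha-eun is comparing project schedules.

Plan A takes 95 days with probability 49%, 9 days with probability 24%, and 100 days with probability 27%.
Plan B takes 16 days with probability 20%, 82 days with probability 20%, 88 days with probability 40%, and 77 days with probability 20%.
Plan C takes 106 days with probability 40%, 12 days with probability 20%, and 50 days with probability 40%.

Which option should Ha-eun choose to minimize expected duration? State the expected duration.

Plan C (64.8 days)

Plan A = 0.49 × 95 + 0.24 × 9 + 0.27 × 100 = 46.55 + 2.16 + 27 = 75.71
Plan B = 0.2 × 16 + 0.2 × 82 + 0.4 × 88 + 0.2 × 77 = 3.2 + 16.4 + 35.2 + 15.4 = 70.2
Plan C = 0.4 × 106 + 0.2 × 12 + 0.4 × 50 = 42.4 + 2.4 + 20 = 64.8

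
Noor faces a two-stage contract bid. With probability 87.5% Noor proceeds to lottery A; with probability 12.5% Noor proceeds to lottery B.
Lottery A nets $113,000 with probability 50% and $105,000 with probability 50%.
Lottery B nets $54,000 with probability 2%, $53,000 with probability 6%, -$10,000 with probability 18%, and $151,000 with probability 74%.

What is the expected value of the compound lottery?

EV(A) = 0.5 × 113000 + 0.5 × 105000 = 56500 + 52500 = 109000
EV(B) = 0.02 × 54000 + 0.06 × 53000 + 0.18 × (-10000) + 0.74 × 151000 = 1080 + 3180 − 1800 + 111740 = 114200
Overall = 0.875 × 109000 + 0.125 × 114200 = 95375 + 14275 = 109650

$109,650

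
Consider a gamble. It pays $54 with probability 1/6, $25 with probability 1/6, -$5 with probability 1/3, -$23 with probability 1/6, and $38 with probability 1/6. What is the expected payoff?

EV = 1/6 × 54 + 1/6 × 25 + 1/3 × (-5) + 1/6 × (-23) + 1/6 × 38 = 9 + 4.1667 − 1.6667 − 3.8333 + 6.3333 = 14

$14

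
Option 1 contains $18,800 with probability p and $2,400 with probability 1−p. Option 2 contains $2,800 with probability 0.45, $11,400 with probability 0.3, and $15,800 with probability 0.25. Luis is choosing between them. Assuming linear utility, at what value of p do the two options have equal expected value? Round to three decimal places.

EV(Option 2) = 0.45 × 2800 + 0.3 × 11400 + 0.25 × 15800 = 1260 + 3420 + 3950 = 8630
p·18800 + (1−p)·2400 = 8630
16400p + 2400 = 8630
p = (8630 − 2400) / 16400

p = 0.380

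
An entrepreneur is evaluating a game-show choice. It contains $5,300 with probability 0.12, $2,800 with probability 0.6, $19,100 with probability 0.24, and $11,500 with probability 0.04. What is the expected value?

$7,360

EV = 0.12 × 5300 + 0.6 × 2800 + 0.24 × 19100 + 0.04 × 11500 = 636 + 1680 + 4584 + 460 = 7360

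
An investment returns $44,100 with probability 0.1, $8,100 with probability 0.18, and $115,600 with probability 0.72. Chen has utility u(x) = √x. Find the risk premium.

E[u] = 0.1·√44100 + 0.18·√8100 + 0.72·√115600 = 0.1·210 + 0.18·90 + 0.72·340 = 282
CE = (282)² = 79524
Risk premium = EV − CE = 89100 − 79524 = 9576

$9,576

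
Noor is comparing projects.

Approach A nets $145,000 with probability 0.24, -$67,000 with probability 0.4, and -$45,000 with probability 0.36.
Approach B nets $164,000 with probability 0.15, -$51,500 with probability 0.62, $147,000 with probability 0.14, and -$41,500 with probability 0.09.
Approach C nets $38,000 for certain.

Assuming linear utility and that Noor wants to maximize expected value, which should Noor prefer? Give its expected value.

Approach C ($38,000)

Approach A = 0.24 × 145000 + 0.4 × (-67000) + 0.36 × (-45000) = 34800 − 26800 − 16200 = -8200
Approach B = 0.15 × 164000 + 0.62 × (-51500) + 0.14 × 147000 + 0.09 × (-41500) = 24600 − 31930 + 20580 − 3735 = 9515
Approach C: 38000 (certain)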